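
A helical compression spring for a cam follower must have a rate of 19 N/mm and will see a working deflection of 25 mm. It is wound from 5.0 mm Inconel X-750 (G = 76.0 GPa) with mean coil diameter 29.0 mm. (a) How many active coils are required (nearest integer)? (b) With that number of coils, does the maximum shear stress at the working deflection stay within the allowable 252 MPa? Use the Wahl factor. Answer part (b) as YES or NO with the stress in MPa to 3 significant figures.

N_a = Gd⁴/(8D³k) = (76.0×10³)(5.0⁴)/(8·29.0³·19) = 12.81 → N_a = 13
Actual rate k = Gd⁴/(8D³·13) = 18.727 N/mm
Working load F = kδ = 18.727·25 = 468.17 N
C = 29.0/5.0 = 5.8000; K_W = (4C−1)/(4C−4)+0.615/C = 1.2623
τ_max = K_W·8FD/(πd³) = 1.2623·276.59 = 349.13 MPa
τ_max > 252 MPa → exceeds allowable

(a) 13 coils; (b) NO, τ_max = 349 MPa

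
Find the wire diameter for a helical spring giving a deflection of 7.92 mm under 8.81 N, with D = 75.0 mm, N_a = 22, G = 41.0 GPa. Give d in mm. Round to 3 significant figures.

Required rate k = F/δ = 8.81/7.92 = 1.1124 N/mm
d = (8D³N_a·k / G)^(1/4) = (8·75.0³·22·1.1124 / (41.0×10³))^0.25
  = (2014.5)^0.25 = 6.6995 mm

6.70 mm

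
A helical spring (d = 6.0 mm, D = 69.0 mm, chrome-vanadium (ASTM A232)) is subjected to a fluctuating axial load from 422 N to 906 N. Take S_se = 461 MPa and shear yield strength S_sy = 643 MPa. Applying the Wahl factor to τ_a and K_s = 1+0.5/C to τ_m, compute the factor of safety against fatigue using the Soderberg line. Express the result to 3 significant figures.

C = D/d = 69.0/6.0 = 11.5000; K_W = (4C−1)/(4C−4)+0.615/C = 1.1249; K_s = 1+0.5/C = 1.0435
F_a = (F_max−F_min)/2 = 242 N; F_m = (F_max+F_min)/2 = 664 N
τ_a = K_W·8F_aD/(πd³) = 1.1249 × 196.86 = 221.45 MPa
τ_m = K_s·8F_mD/(πd³) = 1.0435 × 540.14 = 563.62 MPa
Soderberg: 1/n_f = τ_a/S_se + τ_m/S_sy = 221.45/461 + 563.62/643 = 0.48036 + 0.87655 = 1.3569
n_f = 1/1.3569 = 0.737

0.737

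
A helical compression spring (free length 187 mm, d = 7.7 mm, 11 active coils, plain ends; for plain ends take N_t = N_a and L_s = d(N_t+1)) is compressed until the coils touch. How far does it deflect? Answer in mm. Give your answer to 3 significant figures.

94.6 mm

N_t = 11; L_s = 7.7·12 = 92.4 mm
δ_solid = L₀ − L_s = 187 − 92.4 = 94.6 mm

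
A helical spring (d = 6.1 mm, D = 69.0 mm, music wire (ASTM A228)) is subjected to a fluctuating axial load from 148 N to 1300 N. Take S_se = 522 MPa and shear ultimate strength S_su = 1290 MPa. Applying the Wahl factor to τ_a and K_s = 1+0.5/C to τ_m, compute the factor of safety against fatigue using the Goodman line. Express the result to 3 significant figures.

0.706

C = D/d = 69.0/6.1 = 11.3115; K_W = (4C−1)/(4C−4)+0.615/C = 1.1271; K_s = 1+0.5/C = 1.0442
F_a = (F_max−F_min)/2 = 576 N; F_m = (F_max+F_min)/2 = 724 N
τ_a = K_W·8F_aD/(πd³) = 1.1271 × 445.88 = 502.56 MPa
τ_m = K_s·8F_mD/(πd³) = 1.0442 × 560.45 = 585.23 MPa
Goodman: 1/n_f = τ_a/S_se + τ_m/S_su = 502.56/522 + 585.23/1290 = 0.96275 + 0.45366 = 1.4164
n_f = 1/1.4164 = 0.706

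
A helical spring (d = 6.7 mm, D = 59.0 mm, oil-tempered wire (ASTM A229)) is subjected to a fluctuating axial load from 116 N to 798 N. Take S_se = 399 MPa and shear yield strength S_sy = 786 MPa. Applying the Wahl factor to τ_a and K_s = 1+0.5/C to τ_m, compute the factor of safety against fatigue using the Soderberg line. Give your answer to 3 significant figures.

C = D/d = 59.0/6.7 = 8.8060; K_W = (4C−1)/(4C−4)+0.615/C = 1.1659; K_s = 1+0.5/C = 1.0568
F_a = (F_max−F_min)/2 = 341 N; F_m = (F_max+F_min)/2 = 457 N
τ_a = K_W·8F_aD/(πd³) = 1.1659 × 170.34 = 198.61 MPa
τ_m = K_s·8F_mD/(πd³) = 1.0568 × 228.29 = 241.25 MPa
Soderberg: 1/n_f = τ_a/S_se + τ_m/S_sy = 198.61/399 + 241.25/786 = 0.49776 + 0.30693 = 0.80469
n_f = 1/0.80469 = 1.243

1.24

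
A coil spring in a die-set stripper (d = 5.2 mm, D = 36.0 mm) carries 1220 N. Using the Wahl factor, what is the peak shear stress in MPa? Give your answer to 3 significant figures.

Spring index C = D/d = 36.0/5.2 = 6.9231
K_W = (4C−1)/(4C−4) + 0.615/C = 26.692/23.692 + 0.0888 = 1.2155
τ₀ = 8FD/(πd³) = 8·1220·36.0/(π·5.2³) = 351360/441.73 = 795.41 MPa
τ_max = K·τ₀ = 1.2155 × 795.41 = 966.79 MPa

967 MPa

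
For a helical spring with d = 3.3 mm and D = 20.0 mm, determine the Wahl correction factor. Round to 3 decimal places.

1.250

C = D/d = 20.0/3.3 = 6.0606
K_W = (4C−1)/(4C−4) + 0.615/C = 23.242/20.242 + 0.1015 = 1.2497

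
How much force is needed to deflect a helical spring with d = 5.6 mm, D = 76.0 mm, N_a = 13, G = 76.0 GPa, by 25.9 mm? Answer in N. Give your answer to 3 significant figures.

42.4 N

k = Gd⁴/(8D³N_a) = (76.0×10³)(5.6⁴)/(8·76.0³·13) = 1.6372 N/mm
F = k·δ = 1.6372 × 25.9 = 42.402 N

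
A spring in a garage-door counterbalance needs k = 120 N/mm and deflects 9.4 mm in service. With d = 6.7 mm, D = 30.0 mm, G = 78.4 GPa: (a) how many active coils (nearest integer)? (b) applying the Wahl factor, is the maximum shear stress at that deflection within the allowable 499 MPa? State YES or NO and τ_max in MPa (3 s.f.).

N_a = Gd⁴/(8D³k) = (78.4×10³)(6.7⁴)/(8·30.0³·120) = 6.095 → N_a = 6
Actual rate k = Gd⁴/(8D³·6) = 121.9 N/mm
Working load F = kδ = 121.9·9.4 = 1145.9 N
C = 30.0/6.7 = 4.4776; K_W = (4C−1)/(4C−4)+0.615/C = 1.3530
τ_max = K_W·8FD/(πd³) = 1.3530·291.06 = 393.8 MPa
τ_max ≤ 499 MPa → acceptable

(a) 6 coils; (b) YES, τ_max = 394 MPa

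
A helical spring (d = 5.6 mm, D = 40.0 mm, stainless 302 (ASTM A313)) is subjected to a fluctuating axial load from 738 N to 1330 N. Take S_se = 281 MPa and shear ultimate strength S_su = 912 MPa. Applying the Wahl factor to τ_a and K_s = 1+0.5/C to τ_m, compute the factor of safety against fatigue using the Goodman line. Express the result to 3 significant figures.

0.694

C = D/d = 40.0/5.6 = 7.1429; K_W = (4C−1)/(4C−4)+0.615/C = 1.2082; K_s = 1+0.5/C = 1.0700
F_a = (F_max−F_min)/2 = 296 N; F_m = (F_max+F_min)/2 = 1034 N
τ_a = K_W·8F_aD/(πd³) = 1.2082 × 171.68 = 207.43 MPa
τ_m = K_s·8F_mD/(πd³) = 1.0700 × 599.73 = 641.71 MPa
Goodman: 1/n_f = τ_a/S_se + τ_m/S_su = 207.43/281 + 641.71/912 = 0.73817 + 0.70363 = 1.4418
n_f = 1/1.4418 = 0.6936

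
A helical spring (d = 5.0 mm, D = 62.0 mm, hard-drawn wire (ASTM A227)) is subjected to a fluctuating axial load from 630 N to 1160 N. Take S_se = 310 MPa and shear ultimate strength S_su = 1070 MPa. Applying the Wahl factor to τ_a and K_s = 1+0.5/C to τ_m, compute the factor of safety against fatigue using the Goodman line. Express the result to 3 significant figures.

0.434

C = D/d = 62.0/5.0 = 12.4000; K_W = (4C−1)/(4C−4)+0.615/C = 1.1154; K_s = 1+0.5/C = 1.0403
F_a = (F_max−F_min)/2 = 265 N; F_m = (F_max+F_min)/2 = 895 N
τ_a = K_W·8F_aD/(πd³) = 1.1154 × 334.71 = 373.33 MPa
τ_m = K_s·8F_mD/(πd³) = 1.0403 × 1130.4 = 1176 MPa
Goodman: 1/n_f = τ_a/S_se + τ_m/S_su = 373.33/310 + 1176/1070 = 1.20429 + 1.09908 = 2.3034
n_f = 1/2.3034 = 0.4341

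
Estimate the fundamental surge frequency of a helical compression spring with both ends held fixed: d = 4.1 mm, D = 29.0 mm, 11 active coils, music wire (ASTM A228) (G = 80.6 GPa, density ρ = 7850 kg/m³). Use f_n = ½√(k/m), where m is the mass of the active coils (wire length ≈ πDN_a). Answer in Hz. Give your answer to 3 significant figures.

k = Gd⁴/(8D³N_a) = (80.6×10³)(4.1⁴)/(8·29.0³·11) = 10.612 N/mm = 10612 N/m
Wire length L = πDN_a = π·29.0·11 = 1002.2 mm
m = ρ·(πd²/4)·L = 7850 × 13.203×10⁻⁶ m² × 1.0022 m = 0.10386 kg
f_n = ½√(k/m) = 0.5·√(10612/0.10386) = 0.5·√(1.0217e+05) = 159.82 Hz

160 Hz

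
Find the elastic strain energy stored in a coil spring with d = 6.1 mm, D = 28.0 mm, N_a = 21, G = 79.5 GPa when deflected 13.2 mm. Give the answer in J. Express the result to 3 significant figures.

k = Gd⁴/(8D³N_a) = (79.5×10³)(6.1⁴)/(8·28.0³·21) = 29.847 N/mm
U = ½kδ² = 0.5 × 29.847 × 13.2² = 2600.3 N·mm = 2.6003 J

2.60 J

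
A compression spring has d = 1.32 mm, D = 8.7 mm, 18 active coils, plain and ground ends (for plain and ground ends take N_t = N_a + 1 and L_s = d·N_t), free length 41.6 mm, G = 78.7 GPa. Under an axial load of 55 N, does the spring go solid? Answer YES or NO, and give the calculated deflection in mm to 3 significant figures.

k = Gd⁴/(8D³N_a) = (78.7×10³)(1.32⁴)/(8·8.7³·18) = 2.5197 N/mm
N_t = 19; L_s = 1.32·19 = 25.08 mm; δ_solid = L₀ − L_s = 41.6 − 25.08 = 16.52 mm
δ = F/k = 55/2.5197 = 21.828 mm
δ ≥ δ_solid → spring goes solid

YES, δ = 21.8 mm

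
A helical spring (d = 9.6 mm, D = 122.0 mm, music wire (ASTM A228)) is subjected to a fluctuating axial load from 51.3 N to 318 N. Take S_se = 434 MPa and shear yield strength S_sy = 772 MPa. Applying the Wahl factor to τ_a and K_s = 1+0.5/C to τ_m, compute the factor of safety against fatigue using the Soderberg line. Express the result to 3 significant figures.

C = D/d = 122.0/9.6 = 12.7083; K_W = (4C−1)/(4C−4)+0.615/C = 1.1125; K_s = 1+0.5/C = 1.0393
F_a = (F_max−F_min)/2 = 133.35 N; F_m = (F_max+F_min)/2 = 184.65 N
τ_a = K_W·8F_aD/(πd³) = 1.1125 × 46.825 = 52.091 MPa
τ_m = K_s·8F_mD/(πd³) = 1.0393 × 64.839 = 67.39 MPa
Soderberg: 1/n_f = τ_a/S_se + τ_m/S_sy = 52.091/434 + 67.39/772 = 0.12002 + 0.08729 = 0.20732
n_f = 1/0.20732 = 4.824

4.82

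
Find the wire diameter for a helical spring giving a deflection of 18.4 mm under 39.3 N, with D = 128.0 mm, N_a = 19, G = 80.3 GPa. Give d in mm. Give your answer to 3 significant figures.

Required rate k = F/δ = 39.3/18.4 = 2.1359 N/mm
d = (8D³N_a·k / G)^(1/4) = (8·128.0³·19·2.1359 / (80.3×10³))^0.25
  = (8478.8)^0.25 = 9.5958 mm

9.60 mm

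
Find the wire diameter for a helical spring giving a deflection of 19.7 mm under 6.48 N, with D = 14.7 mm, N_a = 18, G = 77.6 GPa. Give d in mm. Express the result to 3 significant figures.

Required rate k = F/δ = 6.48/19.7 = 0.32893 N/mm
d = (8D³N_a·k / G)^(1/4) = (8·14.7³·18·0.32893 / (77.6×10³))^0.25
  = (1.9389)^0.25 = 1.1800 mm

1.18 mm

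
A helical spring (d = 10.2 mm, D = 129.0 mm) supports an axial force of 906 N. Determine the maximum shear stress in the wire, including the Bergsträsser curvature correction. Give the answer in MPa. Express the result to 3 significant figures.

310 MPa

Spring index C = D/d = 129.0/10.2 = 12.6471
K_B = (4C+2)/(4C−3) = 52.588/47.588 = 1.1051
τ₀ = 8FD/(πd³) = 8·906·129.0/(π·10.2³) = 934992/3333.9 = 280.45 MPa
τ_max = K·τ₀ = 1.1051 × 280.45 = 309.92 MPa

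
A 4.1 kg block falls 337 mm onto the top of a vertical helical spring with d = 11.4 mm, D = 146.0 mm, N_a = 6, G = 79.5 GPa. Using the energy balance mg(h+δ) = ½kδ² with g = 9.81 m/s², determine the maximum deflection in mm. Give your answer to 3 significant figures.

59.6 mm

k = Gd⁴/(8D³N_a) = (79.5×10³)(11.4⁴)/(8·146.0³·6) = 8.9885 N/mm
W = mg = 4.1 × 9.81 = 40.221 N
½kδ² − Wδ − Wh = 0 → δ = (W + √(W² + 2kWh))/k
δ = (40.221 + √(1617.7 + 243669))/8.9885 = (40.221 + 495.26)/8.9885 = 59.575 mm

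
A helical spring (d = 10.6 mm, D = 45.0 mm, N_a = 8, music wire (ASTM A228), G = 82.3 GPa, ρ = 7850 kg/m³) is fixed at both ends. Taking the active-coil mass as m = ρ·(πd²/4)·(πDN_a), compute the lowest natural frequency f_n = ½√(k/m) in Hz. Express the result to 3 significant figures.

238 Hz

k = Gd⁴/(8D³N_a) = (82.3×10³)(10.6⁴)/(8·45.0³·8) = 178.16 N/mm = 1.7816e+05 N/m
Wire length L = πDN_a = π·45.0·8 = 1131 mm
m = ρ·(πd²/4)·L = 7850 × 88.247×10⁻⁶ m² × 1.131 m = 0.78347 kg
f_n = ½√(k/m) = 0.5·√(1.7816e+05/0.78347) = 0.5·√(2.274e+05) = 238.43 Hz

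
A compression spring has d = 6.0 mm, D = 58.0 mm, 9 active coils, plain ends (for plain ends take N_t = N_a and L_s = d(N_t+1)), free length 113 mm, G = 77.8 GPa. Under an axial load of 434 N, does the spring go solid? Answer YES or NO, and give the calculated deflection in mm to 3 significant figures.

k = Gd⁴/(8D³N_a) = (77.8×10³)(6.0⁴)/(8·58.0³·9) = 7.1774 N/mm
N_t = 9; L_s = 6.0·10 = 60 mm; δ_solid = L₀ − L_s = 113 − 60 = 53 mm
δ = F/k = 434/7.1774 = 60.467 mm
δ ≥ δ_solid → spring goes solid

YES, δ = 60.5 mm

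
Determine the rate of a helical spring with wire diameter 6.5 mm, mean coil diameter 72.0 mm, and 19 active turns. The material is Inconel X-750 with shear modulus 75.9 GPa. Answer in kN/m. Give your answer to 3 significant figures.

2.39 kN/m

k = Gd⁴/(8D³N_a) = (75.9×10³ × 6.5⁴) / (8 × 72.0³ × 19)
  = 1.35486e+08 / 5.67337e+07 = 2.3881 N/mm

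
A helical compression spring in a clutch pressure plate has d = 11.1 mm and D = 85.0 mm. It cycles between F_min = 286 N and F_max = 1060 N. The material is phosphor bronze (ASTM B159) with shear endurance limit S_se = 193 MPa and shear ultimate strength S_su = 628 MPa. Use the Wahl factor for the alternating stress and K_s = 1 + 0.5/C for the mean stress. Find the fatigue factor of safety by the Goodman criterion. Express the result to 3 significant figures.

1.79

C = D/d = 85.0/11.1 = 7.6577; K_W = (4C−1)/(4C−4)+0.615/C = 1.1930; K_s = 1+0.5/C = 1.0653
F_a = (F_max−F_min)/2 = 387 N; F_m = (F_max+F_min)/2 = 673 N
τ_a = K_W·8F_aD/(πd³) = 1.1930 × 61.249 = 73.068 MPa
τ_m = K_s·8F_mD/(πd³) = 1.0653 × 106.51 = 113.47 MPa
Goodman: 1/n_f = τ_a/S_se + τ_m/S_su = 73.068/193 + 113.47/628 = 0.37859 + 0.18068 = 0.55927
n_f = 1/0.55927 = 1.788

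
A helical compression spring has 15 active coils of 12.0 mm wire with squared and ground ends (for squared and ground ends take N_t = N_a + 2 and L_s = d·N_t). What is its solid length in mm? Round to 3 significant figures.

squared and ground ends: N_t = N_a + 2 = 15 + 2 = 17
L_s = d·N_t = 12.0 × 17 = 204 mm

204 mm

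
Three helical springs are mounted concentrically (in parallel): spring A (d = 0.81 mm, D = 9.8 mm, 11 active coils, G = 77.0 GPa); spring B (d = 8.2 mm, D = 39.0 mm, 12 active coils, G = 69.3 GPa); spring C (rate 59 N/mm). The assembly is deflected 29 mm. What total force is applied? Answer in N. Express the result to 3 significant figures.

k_A = Gd⁴/(8D³N_a) = (77.0×10³)(0.81⁴)/(8·9.8³·11) = 0.40019 N/mm
k_B = Gd⁴/(8D³N_a) = (69.3×10³)(8.2⁴)/(8·39.0³·12) = 55.02 N/mm
Parallel: k_eq = 0.40019 + 55.02 + 59 = 114.42 N/mm
F = k_eq·δ = 114.42·29 = 3318.2 N

3320 N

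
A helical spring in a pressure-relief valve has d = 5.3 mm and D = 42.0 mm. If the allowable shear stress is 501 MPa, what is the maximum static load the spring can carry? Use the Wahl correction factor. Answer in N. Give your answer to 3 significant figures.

588 N

C = D/d = 42.0/5.3 = 7.9245
K_W = (4C−1)/(4C−4) + 0.615/C = 30.698/27.698 + 0.0776 = 1.1859
τ_max = K·8FD/(πd³) → F_max = τ_allow·πd³/(8DK)
F_max = 501·π·5.3³/(8·42.0·1.1859) = 2.3432e+05/398.47 = 588.06 N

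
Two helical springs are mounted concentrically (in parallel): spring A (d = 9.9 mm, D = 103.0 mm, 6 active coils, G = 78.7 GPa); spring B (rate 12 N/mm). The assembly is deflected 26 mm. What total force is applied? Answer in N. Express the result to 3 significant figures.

687 N

k_A = Gd⁴/(8D³N_a) = (78.7×10³)(9.9⁴)/(8·103.0³·6) = 14.413 N/mm
Parallel: k_eq = 14.413 + 12 = 26.413 N/mm
F = k_eq·δ = 26.413·26 = 686.75 N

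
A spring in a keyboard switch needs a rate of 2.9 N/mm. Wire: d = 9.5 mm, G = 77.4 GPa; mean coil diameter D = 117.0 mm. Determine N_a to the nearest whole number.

N_a = Gd⁴/(8D³k) = (77.4×10³ × 9.5⁴)/(8 × 117.0³ × 2.9)
    = 6.30428e+08 / 3.71574e+07 = 16.97 → 17 coils

17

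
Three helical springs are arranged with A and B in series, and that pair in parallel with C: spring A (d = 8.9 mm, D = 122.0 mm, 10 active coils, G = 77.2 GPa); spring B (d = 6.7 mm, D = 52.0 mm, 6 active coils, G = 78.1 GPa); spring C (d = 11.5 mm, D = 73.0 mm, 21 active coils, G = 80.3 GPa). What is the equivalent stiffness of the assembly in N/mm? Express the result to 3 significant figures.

k_A = Gd⁴/(8D³N_a) = (77.2×10³)(8.9⁴)/(8·122.0³·10) = 3.3343 N/mm
k_B = Gd⁴/(8D³N_a) = (78.1×10³)(6.7⁴)/(8·52.0³·6) = 23.318 N/mm
k_C = Gd⁴/(8D³N_a) = (80.3×10³)(11.5⁴)/(8·73.0³·21) = 21.49 N/mm
Springs A,B series: k_AB = 1/(1/3.3343+1/23.318) = 2.9172 N/mm; parallel with C: k_eq = 2.9172+21.49 = 24.407 N/mm

24.4 N/mm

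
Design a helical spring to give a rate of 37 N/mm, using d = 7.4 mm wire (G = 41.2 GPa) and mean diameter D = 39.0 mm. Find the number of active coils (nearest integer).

7

N_a = Gd⁴/(8D³k) = (41.2×10³ × 7.4⁴)/(8 × 39.0³ × 37)
    = 1.23545e+08 / 1.75584e+07 = 7.036 → 7 coils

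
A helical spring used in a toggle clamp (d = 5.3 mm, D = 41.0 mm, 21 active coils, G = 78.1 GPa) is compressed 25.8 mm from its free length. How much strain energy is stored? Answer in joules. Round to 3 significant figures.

1.77 J

k = Gd⁴/(8D³N_a) = (78.1×10³)(5.3⁴)/(8·41.0³·21) = 5.3222 N/mm
U = ½kδ² = 0.5 × 5.3222 × 25.8² = 1771.3 N·mm = 1.7713 J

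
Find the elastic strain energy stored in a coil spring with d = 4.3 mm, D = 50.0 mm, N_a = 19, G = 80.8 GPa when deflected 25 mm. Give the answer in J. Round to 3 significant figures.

0.454 J

k = Gd⁴/(8D³N_a) = (80.8×10³)(4.3⁴)/(8·50.0³·19) = 1.4539 N/mm
U = ½kδ² = 0.5 × 1.4539 × 25² = 454.34 N·mm = 0.45434 J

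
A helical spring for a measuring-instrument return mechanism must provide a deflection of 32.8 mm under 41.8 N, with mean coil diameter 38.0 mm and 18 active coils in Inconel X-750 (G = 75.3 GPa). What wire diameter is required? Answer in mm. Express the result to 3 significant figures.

3.40 mm

Required rate k = F/δ = 41.8/32.8 = 1.2744 N/mm
d = (8D³N_a·k / G)^(1/4) = (8·38.0³·18·1.2744 / (75.3×10³))^0.25
  = (133.73)^0.25 = 3.4006 mm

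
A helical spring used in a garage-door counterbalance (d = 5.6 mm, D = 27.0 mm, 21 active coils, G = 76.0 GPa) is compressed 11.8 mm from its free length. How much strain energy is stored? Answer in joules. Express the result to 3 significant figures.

1.57 J

k = Gd⁴/(8D³N_a) = (76.0×10³)(5.6⁴)/(8·27.0³·21) = 22.603 N/mm
U = ½kδ² = 0.5 × 22.603 × 11.8² = 1573.6 N·mm = 1.5736 J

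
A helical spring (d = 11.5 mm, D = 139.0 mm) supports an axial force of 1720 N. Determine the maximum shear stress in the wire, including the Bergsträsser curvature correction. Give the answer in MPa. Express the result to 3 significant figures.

444 MPa

Spring index C = D/d = 139.0/11.5 = 12.0870
K_B = (4C+2)/(4C−3) = 50.348/45.348 = 1.1103
τ₀ = 8FD/(πd³) = 8·1720·139.0/(π·11.5³) = 1.91264e+06/4778 = 400.3 MPa
τ_max = K·τ₀ = 1.1103 × 400.3 = 444.44 MPa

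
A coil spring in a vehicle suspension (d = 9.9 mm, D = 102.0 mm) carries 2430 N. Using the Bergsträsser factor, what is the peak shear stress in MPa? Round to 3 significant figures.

Spring index C = D/d = 102.0/9.9 = 10.3030
K_B = (4C+2)/(4C−3) = 43.212/38.212 = 1.1308
τ₀ = 8FD/(πd³) = 8·2430·102.0/(π·9.9³) = 1.98288e+06/3048.3 = 650.49 MPa
τ_max = K·τ₀ = 1.1308 × 650.49 = 735.61 MPa

736 MPa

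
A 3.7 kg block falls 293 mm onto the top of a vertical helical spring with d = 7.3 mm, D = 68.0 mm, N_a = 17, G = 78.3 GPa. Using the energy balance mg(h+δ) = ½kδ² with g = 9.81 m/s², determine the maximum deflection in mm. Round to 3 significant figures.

k = Gd⁴/(8D³N_a) = (78.3×10³)(7.3⁴)/(8·68.0³·17) = 5.1998 N/mm
W = mg = 3.7 × 9.81 = 36.297 N
½kδ² − Wδ − Wh = 0 → δ = (W + √(W² + 2kWh))/k
δ = (36.297 + √(1317.5 + 110600))/5.1998 = (36.297 + 334.54)/5.1998 = 71.318 mm

71.3 mm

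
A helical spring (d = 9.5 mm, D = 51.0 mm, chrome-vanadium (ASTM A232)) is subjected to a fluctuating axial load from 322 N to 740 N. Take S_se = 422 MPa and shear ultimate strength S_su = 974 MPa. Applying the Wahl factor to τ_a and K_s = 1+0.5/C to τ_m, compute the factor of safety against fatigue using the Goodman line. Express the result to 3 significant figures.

C = D/d = 51.0/9.5 = 5.3684; K_W = (4C−1)/(4C−4)+0.615/C = 1.2862; K_s = 1+0.5/C = 1.0931
F_a = (F_max−F_min)/2 = 209 N; F_m = (F_max+F_min)/2 = 531 N
τ_a = K_W·8F_aD/(πd³) = 1.2862 × 31.658 = 40.72 MPa
τ_m = K_s·8F_mD/(πd³) = 1.0931 × 80.433 = 87.924 MPa
Goodman: 1/n_f = τ_a/S_se + τ_m/S_su = 40.72/422 + 87.924/974 = 0.09649 + 0.09027 = 0.18676
n_f = 1/0.18676 = 5.354

5.35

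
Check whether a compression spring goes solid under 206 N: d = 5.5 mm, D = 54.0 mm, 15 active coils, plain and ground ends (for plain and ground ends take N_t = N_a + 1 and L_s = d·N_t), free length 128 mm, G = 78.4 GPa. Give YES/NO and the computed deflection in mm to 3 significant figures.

YES, δ = 54.3 mm

k = Gd⁴/(8D³N_a) = (78.4×10³)(5.5⁴)/(8·54.0³·15) = 3.7967 N/mm
N_t = 16; L_s = 5.5·16 = 88 mm; δ_solid = L₀ − L_s = 128 − 88 = 40 mm
δ = F/k = 206/3.7967 = 54.258 mm
δ ≥ δ_solid → spring goes solid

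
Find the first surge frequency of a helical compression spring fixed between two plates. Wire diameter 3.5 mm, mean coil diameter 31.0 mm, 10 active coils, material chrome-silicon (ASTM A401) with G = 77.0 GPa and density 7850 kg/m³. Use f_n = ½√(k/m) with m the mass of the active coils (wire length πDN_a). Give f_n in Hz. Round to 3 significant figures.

k = Gd⁴/(8D³N_a) = (77.0×10³)(3.5⁴)/(8·31.0³·10) = 4.8483 N/mm = 4848.3 N/m
Wire length L = πDN_a = π·31.0·10 = 973.89 mm
m = ρ·(πd²/4)·L = 7850 × 9.6211×10⁻⁶ m² × 0.97389 m = 0.073554 kg
f_n = ½√(k/m) = 0.5·√(4848.3/0.073554) = 0.5·√(65914) = 128.37 Hz

128 Hz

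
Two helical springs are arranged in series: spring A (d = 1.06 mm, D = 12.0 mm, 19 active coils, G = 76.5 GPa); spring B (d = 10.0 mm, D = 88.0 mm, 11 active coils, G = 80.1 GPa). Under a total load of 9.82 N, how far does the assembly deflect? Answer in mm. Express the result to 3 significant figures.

27.4 mm

k_A = Gd⁴/(8D³N_a) = (76.5×10³)(1.06⁴)/(8·12.0³·19) = 0.3677 N/mm
k_B = Gd⁴/(8D³N_a) = (80.1×10³)(10.0⁴)/(8·88.0³·11) = 13.357 N/mm
Series: 1/k_eq = 1/0.3677 + 1/13.357 = 2.7945; k_eq = 0.35785 N/mm
δ = F/k_eq = 9.82/0.35785 = 27.442 mm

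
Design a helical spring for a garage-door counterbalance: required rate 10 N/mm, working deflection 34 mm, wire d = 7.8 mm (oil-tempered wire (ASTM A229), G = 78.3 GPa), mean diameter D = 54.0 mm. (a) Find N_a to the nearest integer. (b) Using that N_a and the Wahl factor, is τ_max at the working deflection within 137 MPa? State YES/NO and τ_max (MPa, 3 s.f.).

(a) 23 coils; (b) YES, τ_max = 120 MPa

N_a = Gd⁴/(8D³k) = (78.3×10³)(7.8⁴)/(8·54.0³·10) = 23.01 → N_a = 23
Actual rate k = Gd⁴/(8D³·23) = 10.003 N/mm
Working load F = kδ = 10.003·34 = 340.11 N
C = 54.0/7.8 = 6.9231; K_W = (4C−1)/(4C−4)+0.615/C = 1.2155
τ_max = K_W·8FD/(πd³) = 1.2155·98.553 = 119.79 MPa
τ_max ≤ 137 MPa → acceptable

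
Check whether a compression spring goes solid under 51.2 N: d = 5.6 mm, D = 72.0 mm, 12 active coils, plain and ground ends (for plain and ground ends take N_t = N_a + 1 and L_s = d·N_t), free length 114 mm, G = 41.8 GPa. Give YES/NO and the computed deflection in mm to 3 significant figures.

YES, δ = 44.6 mm

k = Gd⁴/(8D³N_a) = (41.8×10³)(5.6⁴)/(8·72.0³·12) = 1.1473 N/mm
N_t = 13; L_s = 5.6·13 = 72.8 mm; δ_solid = L₀ − L_s = 114 − 72.8 = 41.2 mm
δ = F/k = 51.2/1.1473 = 44.628 mm
δ ≥ δ_solid → spring goes solid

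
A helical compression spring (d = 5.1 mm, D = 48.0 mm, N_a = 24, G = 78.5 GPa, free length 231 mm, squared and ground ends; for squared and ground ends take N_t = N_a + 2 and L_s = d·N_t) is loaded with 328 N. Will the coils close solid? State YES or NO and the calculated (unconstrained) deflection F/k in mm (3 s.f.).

k = Gd⁴/(8D³N_a) = (78.5×10³)(5.1⁴)/(8·48.0³·24) = 2.5011 N/mm
N_t = 26; L_s = 5.1·26 = 132.6 mm; δ_solid = L₀ − L_s = 231 − 132.6 = 98.4 mm
δ = F/k = 328/2.5011 = 131.14 mm
δ ≥ δ_solid → spring goes solid

YES, δ = 131 mm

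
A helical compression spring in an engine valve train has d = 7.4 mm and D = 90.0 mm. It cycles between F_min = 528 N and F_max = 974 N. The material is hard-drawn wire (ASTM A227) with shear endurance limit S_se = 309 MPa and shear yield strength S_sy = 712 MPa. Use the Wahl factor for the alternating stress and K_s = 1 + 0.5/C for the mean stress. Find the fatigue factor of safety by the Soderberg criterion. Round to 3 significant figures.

0.928

C = D/d = 90.0/7.4 = 12.1622; K_W = (4C−1)/(4C−4)+0.615/C = 1.1178; K_s = 1+0.5/C = 1.0411
F_a = (F_max−F_min)/2 = 223 N; F_m = (F_max+F_min)/2 = 751 N
τ_a = K_W·8F_aD/(πd³) = 1.1178 × 126.12 = 140.97 MPa
τ_m = K_s·8F_mD/(πd³) = 1.0411 × 424.74 = 442.21 MPa
Soderberg: 1/n_f = τ_a/S_se + τ_m/S_sy = 140.97/309 + 442.21/712 = 0.45623 + 0.62108 = 1.0773
n_f = 1/1.0773 = 0.9282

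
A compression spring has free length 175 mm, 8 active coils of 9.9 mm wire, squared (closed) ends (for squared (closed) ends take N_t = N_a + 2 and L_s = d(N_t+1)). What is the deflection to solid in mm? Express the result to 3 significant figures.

66.1 mm

N_t = 10; L_s = 9.9·11 = 108.9 mm
δ_solid = L₀ − L_s = 175 − 108.9 = 66.1 mm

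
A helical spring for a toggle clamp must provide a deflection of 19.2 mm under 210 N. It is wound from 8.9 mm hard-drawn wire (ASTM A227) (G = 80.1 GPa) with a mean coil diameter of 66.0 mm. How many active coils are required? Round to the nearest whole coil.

20

Required rate k = F/δ = 210/19.2 = 10.938 N/mm
N_a = Gd⁴/(8D³k) = (80.1×10³ × 8.9⁴)/(8 × 66.0³ × 10.938)
    = 5.02565e+08 / 2.51559e+07 = 19.98 → 20 coils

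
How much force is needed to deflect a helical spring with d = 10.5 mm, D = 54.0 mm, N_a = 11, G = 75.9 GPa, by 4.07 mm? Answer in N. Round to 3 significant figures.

271 N

k = Gd⁴/(8D³N_a) = (75.9×10³)(10.5⁴)/(8·54.0³·11) = 66.579 N/mm
F = k·δ = 66.579 × 4.07 = 270.98 N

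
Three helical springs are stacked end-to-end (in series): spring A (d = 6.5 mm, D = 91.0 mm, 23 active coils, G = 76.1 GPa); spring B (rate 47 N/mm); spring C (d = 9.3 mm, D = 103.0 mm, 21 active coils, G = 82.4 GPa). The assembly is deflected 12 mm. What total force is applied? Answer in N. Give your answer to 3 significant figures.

8.96 N

k_A = Gd⁴/(8D³N_a) = (76.1×10³)(6.5⁴)/(8·91.0³·23) = 0.97971 N/mm
k_C = Gd⁴/(8D³N_a) = (82.4×10³)(9.3⁴)/(8·103.0³·21) = 3.3577 N/mm
Series: 1/k_eq = 1/0.97971 + 1/47 + 1/3.3577 = 1.3398; k_eq = 0.74637 N/mm
F = k_eq·δ = 0.74637·12 = 8.9565 N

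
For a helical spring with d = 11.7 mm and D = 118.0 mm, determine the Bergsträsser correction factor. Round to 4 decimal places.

C = D/d = 118.0/11.7 = 10.0855
K_B = (4C+2)/(4C−3) = 42.342/37.342 = 1.1339

1.1339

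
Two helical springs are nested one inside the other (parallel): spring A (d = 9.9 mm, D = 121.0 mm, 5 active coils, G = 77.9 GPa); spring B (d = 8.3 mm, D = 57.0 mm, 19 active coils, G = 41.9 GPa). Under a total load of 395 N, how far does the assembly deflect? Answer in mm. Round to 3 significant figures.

22.4 mm

k_A = Gd⁴/(8D³N_a) = (77.9×10³)(9.9⁴)/(8·121.0³·5) = 10.56 N/mm
k_B = Gd⁴/(8D³N_a) = (41.9×10³)(8.3⁴)/(8·57.0³·19) = 7.0641 N/mm
Parallel: k_eq = 10.56 + 7.0641 = 17.624 N/mm
δ = F/k_eq = 395/17.624 = 22.413 mm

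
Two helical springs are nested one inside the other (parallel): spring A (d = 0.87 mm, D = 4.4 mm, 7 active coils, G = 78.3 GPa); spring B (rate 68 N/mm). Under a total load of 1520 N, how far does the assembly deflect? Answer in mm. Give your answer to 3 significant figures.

19.6 mm

k_A = Gd⁴/(8D³N_a) = (78.3×10³)(0.87⁴)/(8·4.4³·7) = 9.4036 N/mm
Parallel: k_eq = 9.4036 + 68 = 77.404 N/mm
δ = F/k_eq = 1520/77.404 = 19.637 mm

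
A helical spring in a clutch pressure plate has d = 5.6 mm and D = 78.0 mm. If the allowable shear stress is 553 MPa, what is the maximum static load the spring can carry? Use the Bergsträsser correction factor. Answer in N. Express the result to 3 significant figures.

C = D/d = 78.0/5.6 = 13.9286
K_B = (4C+2)/(4C−3) = 57.714/52.714 = 1.0949
τ_max = K·8FD/(πd³) → F_max = τ_allow·πd³/(8DK)
F_max = 553·π·5.6³/(8·78.0·1.0949) = 3.051e+05/683.19 = 446.58 N

447 N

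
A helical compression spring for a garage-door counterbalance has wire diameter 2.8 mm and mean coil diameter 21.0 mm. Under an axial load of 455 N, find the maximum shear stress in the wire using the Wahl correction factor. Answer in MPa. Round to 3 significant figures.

1330 MPa

Spring index C = D/d = 21.0/2.8 = 7.5000
K_W = (4C−1)/(4C−4) + 0.615/C = 29.000/26.000 + 0.0820 = 1.1974
τ₀ = 8FD/(πd³) = 8·455·21.0/(π·2.8³) = 76440/68.964 = 1108.4 MPa
τ_max = K·τ₀ = 1.1974 × 1108.4 = 1327.2 MPa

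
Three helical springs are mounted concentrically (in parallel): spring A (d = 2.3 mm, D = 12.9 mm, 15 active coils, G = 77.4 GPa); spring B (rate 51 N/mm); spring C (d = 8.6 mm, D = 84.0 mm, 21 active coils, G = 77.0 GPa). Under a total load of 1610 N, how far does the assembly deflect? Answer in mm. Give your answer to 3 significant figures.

k_A = Gd⁴/(8D³N_a) = (77.4×10³)(2.3⁴)/(8·12.9³·15) = 8.4082 N/mm
k_C = Gd⁴/(8D³N_a) = (77.0×10³)(8.6⁴)/(8·84.0³·21) = 4.23 N/mm
Parallel: k_eq = 8.4082 + 51 + 4.23 = 63.638 N/mm
δ = F/k_eq = 1610/63.638 = 25.299 mm

25.3 mm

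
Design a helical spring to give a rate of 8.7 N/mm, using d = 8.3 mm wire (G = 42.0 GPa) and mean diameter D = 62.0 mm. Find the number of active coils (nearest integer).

N_a = Gd⁴/(8D³k) = (42.0×10³ × 8.3⁴)/(8 × 62.0³ × 8.7)
    = 1.99325e+08 / 1.65876e+07 = 12.02 → 12 coils

12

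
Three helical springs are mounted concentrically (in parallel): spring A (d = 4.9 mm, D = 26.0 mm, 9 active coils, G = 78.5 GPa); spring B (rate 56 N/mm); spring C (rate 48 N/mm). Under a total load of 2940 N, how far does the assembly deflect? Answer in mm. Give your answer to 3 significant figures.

k_A = Gd⁴/(8D³N_a) = (78.5×10³)(4.9⁴)/(8·26.0³·9) = 35.76 N/mm
Parallel: k_eq = 35.76 + 56 + 48 = 139.76 N/mm
δ = F/k_eq = 2940/139.76 = 21.036 mm

21.0 mm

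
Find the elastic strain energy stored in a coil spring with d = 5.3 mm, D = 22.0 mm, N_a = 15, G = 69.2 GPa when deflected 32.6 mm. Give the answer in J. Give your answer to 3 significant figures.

k = Gd⁴/(8D³N_a) = (69.2×10³)(5.3⁴)/(8·22.0³·15) = 42.733 N/mm
U = ½kδ² = 0.5 × 42.733 × 32.6² = 22707 N·mm = 22.707 J

22.7 J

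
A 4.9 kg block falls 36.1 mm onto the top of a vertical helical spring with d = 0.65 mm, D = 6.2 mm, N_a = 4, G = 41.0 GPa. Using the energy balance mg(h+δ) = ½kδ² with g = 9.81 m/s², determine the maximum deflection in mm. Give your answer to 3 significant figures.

k = Gd⁴/(8D³N_a) = (41.0×10³)(0.65⁴)/(8·6.2³·4) = 0.95965 N/mm
W = mg = 4.9 × 9.81 = 48.069 N
½kδ² − Wδ − Wh = 0 → δ = (W + √(W² + 2kWh))/k
δ = (48.069 + √(2310.6 + 3330.54))/0.95965 = (48.069 + 75.108)/0.95965 = 128.36 mm

128 mm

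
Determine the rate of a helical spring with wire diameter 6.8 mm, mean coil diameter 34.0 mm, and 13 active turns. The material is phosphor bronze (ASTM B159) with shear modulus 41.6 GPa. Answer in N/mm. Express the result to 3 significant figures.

21.8 N/mm

k = Gd⁴/(8D³N_a) = (41.6×10³ × 6.8⁴) / (8 × 34.0³ × 13)
  = 8.89465e+07 / 4.08762e+06 = 21.76 N/mm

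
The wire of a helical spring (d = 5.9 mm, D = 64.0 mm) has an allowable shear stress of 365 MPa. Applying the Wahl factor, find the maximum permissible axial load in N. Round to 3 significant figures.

C = D/d = 64.0/5.9 = 10.8475
K_W = (4C−1)/(4C−4) + 0.615/C = 42.390/39.390 + 0.0567 = 1.1329
τ_max = K·8FD/(πd³) → F_max = τ_allow·πd³/(8DK)
F_max = 365·π·5.9³/(8·64.0·1.1329) = 2.355e+05/580.02 = 406.03 N

406 N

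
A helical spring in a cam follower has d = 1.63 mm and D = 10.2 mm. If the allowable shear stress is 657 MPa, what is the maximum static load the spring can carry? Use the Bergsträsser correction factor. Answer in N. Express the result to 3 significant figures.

C = D/d = 10.2/1.63 = 6.2577
K_B = (4C+2)/(4C−3) = 27.031/22.031 = 1.2270
τ_max = K·8FD/(πd³) → F_max = τ_allow·πd³/(8DK)
F_max = 657·π·1.63³/(8·10.2·1.2270) = 8938.8/100.12 = 89.281 N

89.3 N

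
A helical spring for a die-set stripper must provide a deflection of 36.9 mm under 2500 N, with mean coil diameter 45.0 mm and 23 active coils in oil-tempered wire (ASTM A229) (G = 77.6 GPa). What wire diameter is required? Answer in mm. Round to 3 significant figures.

Required rate k = F/δ = 2500/36.9 = 67.751 N/mm
d = (8D³N_a·k / G)^(1/4) = (8·45.0³·23·67.751 / (77.6×10³))^0.25
  = (14639)^0.25 = 10.9996 mm

11.0 mm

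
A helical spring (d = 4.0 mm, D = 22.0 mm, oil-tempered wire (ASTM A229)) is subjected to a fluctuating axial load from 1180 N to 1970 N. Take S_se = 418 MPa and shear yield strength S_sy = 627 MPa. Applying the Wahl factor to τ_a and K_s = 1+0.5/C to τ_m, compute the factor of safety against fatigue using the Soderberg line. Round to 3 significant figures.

C = D/d = 22.0/4.0 = 5.5000; K_W = (4C−1)/(4C−4)+0.615/C = 1.2785; K_s = 1+0.5/C = 1.0909
F_a = (F_max−F_min)/2 = 395 N; F_m = (F_max+F_min)/2 = 1575 N
τ_a = K_W·8F_aD/(πd³) = 1.2785 × 345.76 = 442.05 MPa
τ_m = K_s·8F_mD/(πd³) = 1.0909 × 1378.7 = 1504 MPa
Soderberg: 1/n_f = τ_a/S_se + τ_m/S_sy = 442.05/418 + 1504/627 = 1.05755 + 2.39875 = 3.4563
n_f = 1/3.4563 = 0.2893

0.289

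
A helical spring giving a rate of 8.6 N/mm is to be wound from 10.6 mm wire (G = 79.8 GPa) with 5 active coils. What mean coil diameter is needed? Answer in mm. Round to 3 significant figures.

143 mm

D = (Gd⁴/(8N_a·k))^(1/3) = (79.8×10³·10.6⁴/(8·5·8.6))^(1/3)
  = (2.92865e+06)^(1/3) = 143.0724 mm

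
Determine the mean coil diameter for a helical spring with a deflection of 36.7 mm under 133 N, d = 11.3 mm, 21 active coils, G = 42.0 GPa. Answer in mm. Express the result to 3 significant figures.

104 mm

Required rate k = F/δ = 133/36.7 = 3.624 N/mm
D = (Gd⁴/(8N_a·k))^(1/3) = (42.0×10³·11.3⁴/(8·21·3.624))^(1/3)
  = (1.12478e+06)^(1/3) = 103.9975 mm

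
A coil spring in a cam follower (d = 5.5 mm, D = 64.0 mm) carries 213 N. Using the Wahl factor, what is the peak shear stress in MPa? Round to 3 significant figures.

234 MPa

Spring index C = D/d = 64.0/5.5 = 11.6364
K_W = (4C−1)/(4C−4) + 0.615/C = 45.545/42.545 + 0.0529 = 1.1234
τ₀ = 8FD/(πd³) = 8·213·64.0/(π·5.5³) = 109056/522.68 = 208.65 MPa
τ_max = K·τ₀ = 1.1234 × 208.65 = 234.39 MPa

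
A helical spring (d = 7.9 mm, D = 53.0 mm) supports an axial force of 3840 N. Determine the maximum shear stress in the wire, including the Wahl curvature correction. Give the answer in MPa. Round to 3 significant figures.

1290 MPa

Spring index C = D/d = 53.0/7.9 = 6.7089
K_W = (4C−1)/(4C−4) + 0.615/C = 25.835/22.835 + 0.0917 = 1.2230
τ₀ = 8FD/(πd³) = 8·3840·53.0/(π·7.9³) = 1.62816e+06/1548.9 = 1051.2 MPa
τ_max = K·τ₀ = 1.2230 × 1051.2 = 1285.6 MPa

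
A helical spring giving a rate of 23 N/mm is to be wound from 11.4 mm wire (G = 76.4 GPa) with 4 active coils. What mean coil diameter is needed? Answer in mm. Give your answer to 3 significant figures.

121 mm

D = (Gd⁴/(8N_a·k))^(1/3) = (76.4×10³·11.4⁴/(8·4·23))^(1/3)
  = (1.75321e+06)^(1/3) = 120.5808 mm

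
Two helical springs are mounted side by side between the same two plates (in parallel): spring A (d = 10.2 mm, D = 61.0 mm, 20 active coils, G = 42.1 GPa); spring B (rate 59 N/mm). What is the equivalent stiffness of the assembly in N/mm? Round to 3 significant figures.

k_A = Gd⁴/(8D³N_a) = (42.1×10³)(10.2⁴)/(8·61.0³·20) = 12.548 N/mm
Parallel: k_eq = 12.548 + 59 = 71.548 N/mm

71.5 N/mm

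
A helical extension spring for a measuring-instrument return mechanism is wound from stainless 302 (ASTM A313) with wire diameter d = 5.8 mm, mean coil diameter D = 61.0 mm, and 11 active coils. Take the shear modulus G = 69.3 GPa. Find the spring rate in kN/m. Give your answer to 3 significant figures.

k = Gd⁴/(8D³N_a) = (69.3×10³ × 5.8⁴) / (8 × 61.0³ × 11)
  = 7.84233e+07 / 1.99743e+07 = 3.9262 N/mm

3.93 kN/m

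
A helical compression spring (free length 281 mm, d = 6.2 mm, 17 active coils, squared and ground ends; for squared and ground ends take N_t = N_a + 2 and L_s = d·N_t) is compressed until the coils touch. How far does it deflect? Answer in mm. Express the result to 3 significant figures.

N_t = 19; L_s = 6.2·19 = 117.8 mm
δ_solid = L₀ − L_s = 281 − 117.8 = 163.2 mm

163 mm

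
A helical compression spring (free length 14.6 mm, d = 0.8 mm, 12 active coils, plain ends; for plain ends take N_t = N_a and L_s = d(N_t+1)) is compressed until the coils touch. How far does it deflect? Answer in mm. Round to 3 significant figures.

4.20 mm

N_t = 12; L_s = 0.8·13 = 10.4 mm
δ_solid = L₀ − L_s = 14.6 − 10.4 = 4.2 mm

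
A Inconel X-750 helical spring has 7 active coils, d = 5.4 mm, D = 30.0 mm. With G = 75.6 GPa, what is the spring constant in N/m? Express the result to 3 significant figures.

42500 N/m

k = Gd⁴/(8D³N_a) = (75.6×10³ × 5.4⁴) / (8 × 30.0³ × 7)
  = 6.42831e+07 / 1.512e+06 = 42.515 N/mm = 42515 N/m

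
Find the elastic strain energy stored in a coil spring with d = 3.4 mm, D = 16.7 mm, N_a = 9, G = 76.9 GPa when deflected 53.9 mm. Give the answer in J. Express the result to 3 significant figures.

44.5 J

k = Gd⁴/(8D³N_a) = (76.9×10³)(3.4⁴)/(8·16.7³·9) = 30.645 N/mm
U = ½kδ² = 0.5 × 30.645 × 53.9² = 44515 N·mm = 44.515 J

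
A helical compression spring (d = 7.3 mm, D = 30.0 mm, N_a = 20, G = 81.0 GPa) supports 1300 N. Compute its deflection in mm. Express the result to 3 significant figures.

24.4 mm

k = Gd⁴/(8D³N_a) = (81.0×10³)(7.3⁴)/(8·30.0³·20) = 53.247 N/mm
δ = F/k = 1300 / 53.247 = 24.415 mm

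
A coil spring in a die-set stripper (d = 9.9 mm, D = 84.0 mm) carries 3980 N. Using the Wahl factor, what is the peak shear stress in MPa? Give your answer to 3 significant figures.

Spring index C = D/d = 84.0/9.9 = 8.4848
K_W = (4C−1)/(4C−4) + 0.615/C = 32.939/29.939 + 0.0725 = 1.1727
τ₀ = 8FD/(πd³) = 8·3980·84.0/(π·9.9³) = 2.67456e+06/3048.3 = 877.4 MPa
τ_max = K·τ₀ = 1.1727 × 877.4 = 1028.9 MPa

1030 MPa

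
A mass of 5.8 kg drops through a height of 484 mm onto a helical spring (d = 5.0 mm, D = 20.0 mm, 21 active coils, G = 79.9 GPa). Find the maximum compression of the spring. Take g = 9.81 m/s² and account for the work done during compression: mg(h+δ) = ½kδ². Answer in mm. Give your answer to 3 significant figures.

k = Gd⁴/(8D³N_a) = (79.9×10³)(5.0⁴)/(8·20.0³·21) = 37.156 N/mm
W = mg = 5.8 × 9.81 = 56.898 N
½kδ² − Wδ − Wh = 0 → δ = (W + √(W² + 2kWh))/k
δ = (56.898 + √(3237.4 + 2.04644e+06))/37.156 = (56.898 + 1431.7)/37.156 = 40.063 mm

40.1 mm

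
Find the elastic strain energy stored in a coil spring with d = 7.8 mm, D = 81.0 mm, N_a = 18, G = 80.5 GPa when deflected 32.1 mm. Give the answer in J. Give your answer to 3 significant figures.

2.01 J

k = Gd⁴/(8D³N_a) = (80.5×10³)(7.8⁴)/(8·81.0³·18) = 3.8936 N/mm
U = ½kδ² = 0.5 × 3.8936 × 32.1² = 2006 N·mm = 2.006 J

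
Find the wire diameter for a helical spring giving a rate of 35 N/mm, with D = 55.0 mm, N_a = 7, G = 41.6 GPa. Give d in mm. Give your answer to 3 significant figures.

d = (8D³N_a·k / G)^(1/4) = (8·55.0³·7·35 / (41.6×10³))^0.25
  = (7838.8)^0.25 = 9.4094 mm

9.41 mm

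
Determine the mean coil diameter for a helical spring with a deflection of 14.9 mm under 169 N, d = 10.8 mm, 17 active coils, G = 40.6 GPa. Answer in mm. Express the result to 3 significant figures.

Required rate k = F/δ = 169/14.9 = 11.342 N/mm
D = (Gd⁴/(8N_a·k))^(1/3) = (40.6×10³·10.8⁴/(8·17·11.342))^(1/3)
  = (358081)^(1/3) = 71.0113 mm

71.0 mm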